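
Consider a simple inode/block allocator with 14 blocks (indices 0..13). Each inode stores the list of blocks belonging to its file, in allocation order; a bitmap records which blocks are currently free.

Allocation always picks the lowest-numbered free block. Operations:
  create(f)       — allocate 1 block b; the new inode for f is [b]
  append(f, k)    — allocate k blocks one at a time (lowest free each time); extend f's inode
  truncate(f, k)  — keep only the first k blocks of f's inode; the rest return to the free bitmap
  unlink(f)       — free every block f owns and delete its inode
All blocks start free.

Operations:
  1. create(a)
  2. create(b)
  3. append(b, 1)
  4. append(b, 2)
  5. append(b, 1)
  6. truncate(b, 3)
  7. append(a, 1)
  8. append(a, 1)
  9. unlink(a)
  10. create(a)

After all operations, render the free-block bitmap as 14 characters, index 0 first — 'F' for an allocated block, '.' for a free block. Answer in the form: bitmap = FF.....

bitmap = FFFF..........

  1. create(a)  ⇒  F.............  {a→[0]}
  2. create(b)  ⇒  FF............  {a→[0]; b→[1]}
  3. append(b, 1)  ⇒  FFF...........  {a→[0]; b→[1, 2]}
  4. append(b, 2)  ⇒  FFFFF.........  {a→[0]; b→[1, 2, 3, 4]}
  5. append(b, 1)  ⇒  FFFFFF........  {a→[0]; b→[1, 2, 3, 4, 5]}
  6. truncate(b, 3)  ⇒  FFFF..........  {a→[0]; b→[1, 2, 3]}
  7. append(a, 1)  ⇒  FFFFF.........  {a→[0, 4]; b→[1, 2, 3]}
  8. append(a, 1)  ⇒  FFFFFF........  {a→[0, 4, 5]; b→[1, 2, 3]}
  9. unlink(a)  ⇒  .FFF..........  {b→[1, 2, 3]}
  10. create(a)  ⇒  FFFF..........  {a→[0]; b→[1, 2, 3]}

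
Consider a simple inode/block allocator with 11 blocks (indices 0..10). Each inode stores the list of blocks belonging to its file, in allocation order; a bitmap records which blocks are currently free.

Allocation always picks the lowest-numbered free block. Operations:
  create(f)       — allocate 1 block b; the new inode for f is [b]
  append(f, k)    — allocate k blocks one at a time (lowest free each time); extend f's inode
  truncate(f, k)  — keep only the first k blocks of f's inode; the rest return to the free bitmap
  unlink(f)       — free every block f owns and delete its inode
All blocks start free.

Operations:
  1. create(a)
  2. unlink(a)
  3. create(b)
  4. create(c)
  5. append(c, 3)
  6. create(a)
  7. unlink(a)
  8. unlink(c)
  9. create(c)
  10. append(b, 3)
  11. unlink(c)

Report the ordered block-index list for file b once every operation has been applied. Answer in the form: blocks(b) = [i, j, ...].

[1] create(a) — a=0 (map F..........)
[2] unlink(a) —  (map ...........)
[3] create(b) — b=0 (map F..........)
[4] create(c) — b=0 c=1 (map FF.........)
[5] append(c, 3) — b=0 c=1,2,3,4 (map FFFFF......)
[6] create(a) — a=5 b=0 c=1,2,3,4 (map FFFFFF.....)
[7] unlink(a) — b=0 c=1,2,3,4 (map FFFFF......)
[8] unlink(c) — b=0 (map F..........)
[9] create(c) — b=0 c=1 (map FF.........)
[10] append(b, 3) — b=0,2,3,4 c=1 (map FFFFF......)
[11] unlink(c) — b=0,2,3,4 (map F.FFF......)

blocks(b) = [0, 2, 3, 4]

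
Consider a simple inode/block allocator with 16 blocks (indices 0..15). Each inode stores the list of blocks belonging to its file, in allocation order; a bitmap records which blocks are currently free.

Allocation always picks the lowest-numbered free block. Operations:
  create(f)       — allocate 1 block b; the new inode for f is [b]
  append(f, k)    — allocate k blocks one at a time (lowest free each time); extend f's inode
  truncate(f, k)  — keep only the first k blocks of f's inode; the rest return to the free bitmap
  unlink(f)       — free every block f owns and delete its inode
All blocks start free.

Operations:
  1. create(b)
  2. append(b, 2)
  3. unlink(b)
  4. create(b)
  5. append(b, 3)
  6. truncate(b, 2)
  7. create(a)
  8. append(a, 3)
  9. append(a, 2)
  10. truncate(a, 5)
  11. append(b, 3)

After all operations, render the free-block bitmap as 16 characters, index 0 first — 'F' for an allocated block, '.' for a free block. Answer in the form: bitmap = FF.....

create(b): bitmap=F............... | b=[0]
append(b, 2): bitmap=FFF............. | b=[0, 1, 2]
unlink(b): bitmap=................ | 
create(b): bitmap=F............... | b=[0]
append(b, 3): bitmap=FFFF............ | b=[0, 1, 2, 3]
truncate(b, 2): bitmap=FF.............. | b=[0, 1]
create(a): bitmap=FFF............. | a=[2] b=[0, 1]
append(a, 3): bitmap=FFFFFF.......... | a=[2, 3, 4, 5] b=[0, 1]
append(a, 2): bitmap=FFFFFFFF........ | a=[2, 3, 4, 5, 6, 7] b=[0, 1]
truncate(a, 5): bitmap=FFFFFFF......... | a=[2, 3, 4, 5, 6] b=[0, 1]
append(b, 3): bitmap=FFFFFFFFFF...... | a=[2, 3, 4, 5, 6] b=[0, 1, 7, 8, 9]

bitmap = FFFFFFFFFF......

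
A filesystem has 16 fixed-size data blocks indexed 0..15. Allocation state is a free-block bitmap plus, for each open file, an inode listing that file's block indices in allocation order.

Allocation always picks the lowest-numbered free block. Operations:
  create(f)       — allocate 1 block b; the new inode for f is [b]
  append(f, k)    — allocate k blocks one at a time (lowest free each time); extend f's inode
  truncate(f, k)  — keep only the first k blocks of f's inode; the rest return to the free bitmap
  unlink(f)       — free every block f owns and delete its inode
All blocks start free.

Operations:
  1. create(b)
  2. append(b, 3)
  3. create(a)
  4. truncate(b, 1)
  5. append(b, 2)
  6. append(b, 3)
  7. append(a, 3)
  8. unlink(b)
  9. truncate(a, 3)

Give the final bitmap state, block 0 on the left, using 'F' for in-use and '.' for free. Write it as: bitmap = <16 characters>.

bitmap = ....F..FF.......

create(b): bitmap=F............... | b=[0]
append(b, 3): bitmap=FFFF............ | b=[0, 1, 2, 3]
create(a): bitmap=FFFFF........... | a=[4] b=[0, 1, 2, 3]
truncate(b, 1): bitmap=F...F........... | a=[4] b=[0]
append(b, 2): bitmap=FFF.F........... | a=[4] b=[0, 1, 2]
append(b, 3): bitmap=FFFFFFF......... | a=[4] b=[0, 1, 2, 3, 5, 6]
append(a, 3): bitmap=FFFFFFFFFF...... | a=[4, 7, 8, 9] b=[0, 1, 2, 3, 5, 6]
unlink(b): bitmap=....F..FFF...... | a=[4, 7, 8, 9]
truncate(a, 3): bitmap=....F..FF....... | a=[4, 7, 8]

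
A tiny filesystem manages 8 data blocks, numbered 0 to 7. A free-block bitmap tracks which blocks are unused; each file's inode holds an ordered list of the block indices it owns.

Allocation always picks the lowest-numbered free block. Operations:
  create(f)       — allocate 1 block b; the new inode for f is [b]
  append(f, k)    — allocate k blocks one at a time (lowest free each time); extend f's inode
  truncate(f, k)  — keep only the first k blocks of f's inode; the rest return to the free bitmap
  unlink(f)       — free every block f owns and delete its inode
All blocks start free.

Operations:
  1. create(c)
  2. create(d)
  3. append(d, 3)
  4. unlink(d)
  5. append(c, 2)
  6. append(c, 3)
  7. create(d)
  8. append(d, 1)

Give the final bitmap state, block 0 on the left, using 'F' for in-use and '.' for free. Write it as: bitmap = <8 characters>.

create(c): bitmap=F....... | c=[0]
create(d): bitmap=FF...... | c=[0] d=[1]
append(d, 3): bitmap=FFFFF... | c=[0] d=[1, 2, 3, 4]
unlink(d): bitmap=F....... | c=[0]
append(c, 2): bitmap=FFF..... | c=[0, 1, 2]
append(c, 3): bitmap=FFFFFF.. | c=[0, 1, 2, 3, 4, 5]
create(d): bitmap=FFFFFFF. | c=[0, 1, 2, 3, 4, 5] d=[6]
append(d, 1): bitmap=FFFFFFFF | c=[0, 1, 2, 3, 4, 5] d=[6, 7]

bitmap = FFFFFFFF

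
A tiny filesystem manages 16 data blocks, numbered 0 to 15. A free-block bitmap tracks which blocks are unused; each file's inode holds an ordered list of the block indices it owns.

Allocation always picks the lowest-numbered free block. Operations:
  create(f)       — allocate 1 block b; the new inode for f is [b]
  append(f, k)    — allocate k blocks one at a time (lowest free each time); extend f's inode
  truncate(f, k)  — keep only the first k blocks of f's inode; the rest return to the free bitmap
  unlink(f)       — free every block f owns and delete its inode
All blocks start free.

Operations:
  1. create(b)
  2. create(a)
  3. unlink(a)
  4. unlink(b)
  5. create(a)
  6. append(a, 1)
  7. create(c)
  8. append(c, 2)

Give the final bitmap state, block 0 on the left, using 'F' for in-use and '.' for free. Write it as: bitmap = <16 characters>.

  1. create(b)  ⇒  F...............  {b→[0]}
  2. create(a)  ⇒  FF..............  {a→[1]; b→[0]}
  3. unlink(a)  ⇒  F...............  {b→[0]}
  4. unlink(b)  ⇒  ................  {}
  5. create(a)  ⇒  F...............  {a→[0]}
  6. append(a, 1)  ⇒  FF..............  {a→[0, 1]}
  7. create(c)  ⇒  FFF.............  {a→[0, 1]; c→[2]}
  8. append(c, 2)  ⇒  FFFFF...........  {a→[0, 1]; c→[2, 3, 4]}

bitmap = FFFFF...........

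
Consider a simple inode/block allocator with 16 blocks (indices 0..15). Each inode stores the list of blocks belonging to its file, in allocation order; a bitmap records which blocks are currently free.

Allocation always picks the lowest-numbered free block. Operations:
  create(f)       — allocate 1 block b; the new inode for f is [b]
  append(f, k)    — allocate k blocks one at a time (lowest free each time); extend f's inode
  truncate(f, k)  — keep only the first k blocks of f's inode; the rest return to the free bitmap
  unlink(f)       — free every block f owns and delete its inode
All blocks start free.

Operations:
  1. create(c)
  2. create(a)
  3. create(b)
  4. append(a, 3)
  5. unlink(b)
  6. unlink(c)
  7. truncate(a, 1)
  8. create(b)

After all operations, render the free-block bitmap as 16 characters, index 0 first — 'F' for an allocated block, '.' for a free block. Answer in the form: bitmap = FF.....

create(c): bitmap=F............... | c=[0]
create(a): bitmap=FF.............. | a=[1] c=[0]
create(b): bitmap=FFF............. | a=[1] b=[2] c=[0]
append(a, 3): bitmap=FFFFFF.......... | a=[1, 3, 4, 5] b=[2] c=[0]
unlink(b): bitmap=FF.FFF.......... | a=[1, 3, 4, 5] c=[0]
unlink(c): bitmap=.F.FFF.......... | a=[1, 3, 4, 5]
truncate(a, 1): bitmap=.F.............. | a=[1]
create(b): bitmap=FF.............. | a=[1] b=[0]

bitmap = FF..............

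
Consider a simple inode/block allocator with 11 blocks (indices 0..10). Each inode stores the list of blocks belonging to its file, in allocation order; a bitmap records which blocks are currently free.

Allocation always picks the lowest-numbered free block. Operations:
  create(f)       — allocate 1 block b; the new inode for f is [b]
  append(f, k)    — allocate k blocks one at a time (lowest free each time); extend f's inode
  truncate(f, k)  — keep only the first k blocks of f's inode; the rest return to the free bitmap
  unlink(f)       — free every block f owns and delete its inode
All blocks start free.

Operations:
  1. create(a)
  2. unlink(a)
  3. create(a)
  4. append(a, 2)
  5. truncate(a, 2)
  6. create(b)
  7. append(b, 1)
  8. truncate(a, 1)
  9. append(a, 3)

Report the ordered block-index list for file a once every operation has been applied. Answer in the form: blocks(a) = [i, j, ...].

create(a): bitmap=F.......... | a=[0]
unlink(a): bitmap=........... | 
create(a): bitmap=F.......... | a=[0]
append(a, 2): bitmap=FFF........ | a=[0, 1, 2]
truncate(a, 2): bitmap=FF......... | a=[0, 1]
create(b): bitmap=FFF........ | a=[0, 1] b=[2]
append(b, 1): bitmap=FFFF....... | a=[0, 1] b=[2, 3]
truncate(a, 1): bitmap=F.FF....... | a=[0] b=[2, 3]
append(a, 3): bitmap=FFFFFF..... | a=[0, 1, 4, 5] b=[2, 3]

blocks(a) = [0, 1, 4, 5]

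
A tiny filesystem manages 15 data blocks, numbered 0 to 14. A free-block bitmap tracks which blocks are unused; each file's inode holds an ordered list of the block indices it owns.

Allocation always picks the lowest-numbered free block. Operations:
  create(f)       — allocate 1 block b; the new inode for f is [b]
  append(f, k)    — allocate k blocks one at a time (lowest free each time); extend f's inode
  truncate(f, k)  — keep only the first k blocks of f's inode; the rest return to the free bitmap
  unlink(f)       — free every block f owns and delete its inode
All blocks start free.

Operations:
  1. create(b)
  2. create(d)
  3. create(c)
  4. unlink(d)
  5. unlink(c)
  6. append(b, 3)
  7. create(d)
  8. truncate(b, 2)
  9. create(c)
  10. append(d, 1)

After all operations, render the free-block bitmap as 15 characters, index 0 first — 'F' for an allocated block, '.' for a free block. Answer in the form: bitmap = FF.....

bitmap = FFFFF..........

  1. create(b)  ⇒  F..............  {b→[0]}
  2. create(d)  ⇒  FF.............  {b→[0]; d→[1]}
  3. create(c)  ⇒  FFF............  {b→[0]; c→[2]; d→[1]}
  4. unlink(d)  ⇒  F.F............  {b→[0]; c→[2]}
  5. unlink(c)  ⇒  F..............  {b→[0]}
  6. append(b, 3)  ⇒  FFFF...........  {b→[0, 1, 2, 3]}
  7. create(d)  ⇒  FFFFF..........  {b→[0, 1, 2, 3]; d→[4]}
  8. truncate(b, 2)  ⇒  FF..F..........  {b→[0, 1]; d→[4]}
  9. create(c)  ⇒  FFF.F..........  {b→[0, 1]; c→[2]; d→[4]}
  10. append(d, 1)  ⇒  FFFFF..........  {b→[0, 1]; c→[2]; d→[4, 3]}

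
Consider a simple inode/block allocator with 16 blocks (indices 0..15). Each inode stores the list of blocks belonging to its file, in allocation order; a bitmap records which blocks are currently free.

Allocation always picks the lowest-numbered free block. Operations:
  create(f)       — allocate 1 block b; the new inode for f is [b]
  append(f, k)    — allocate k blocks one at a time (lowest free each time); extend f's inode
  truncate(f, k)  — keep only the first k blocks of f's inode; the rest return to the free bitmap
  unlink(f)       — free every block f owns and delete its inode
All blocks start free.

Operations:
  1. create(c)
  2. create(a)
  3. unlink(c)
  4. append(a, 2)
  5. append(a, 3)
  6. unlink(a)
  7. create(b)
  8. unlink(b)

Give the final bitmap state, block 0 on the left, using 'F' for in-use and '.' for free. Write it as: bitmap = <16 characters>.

[1] create(c) — c=0 (map F...............)
[2] create(a) — a=1 c=0 (map FF..............)
[3] unlink(c) — a=1 (map .F..............)
[4] append(a, 2) — a=1,0,2 (map FFF.............)
[5] append(a, 3) — a=1,0,2,3,4,5 (map FFFFFF..........)
[6] unlink(a) —  (map ................)
[7] create(b) — b=0 (map F...............)
[8] unlink(b) —  (map ................)

bitmap = ................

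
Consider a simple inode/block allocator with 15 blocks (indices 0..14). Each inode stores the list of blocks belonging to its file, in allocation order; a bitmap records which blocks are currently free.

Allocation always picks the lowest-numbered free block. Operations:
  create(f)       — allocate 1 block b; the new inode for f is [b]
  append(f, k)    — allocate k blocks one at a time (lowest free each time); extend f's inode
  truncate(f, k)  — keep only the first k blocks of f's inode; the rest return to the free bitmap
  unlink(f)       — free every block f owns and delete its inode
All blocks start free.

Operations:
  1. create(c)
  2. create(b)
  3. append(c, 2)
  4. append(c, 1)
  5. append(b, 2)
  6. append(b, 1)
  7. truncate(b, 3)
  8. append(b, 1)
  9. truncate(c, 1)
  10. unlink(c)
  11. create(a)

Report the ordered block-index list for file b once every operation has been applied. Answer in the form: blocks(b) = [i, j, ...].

blocks(b) = [1, 5, 6, 7]

after create(c) → c:[0]  free=[F..............]
after create(b) → b:[1], c:[0]  free=[FF.............]
after append(c, 2) → b:[1], c:[0, 2, 3]  free=[FFFF...........]
after append(c, 1) → b:[1], c:[0, 2, 3, 4]  free=[FFFFF..........]
after append(b, 2) → b:[1, 5, 6], c:[0, 2, 3, 4]  free=[FFFFFFF........]
after append(b, 1) → b:[1, 5, 6, 7], c:[0, 2, 3, 4]  free=[FFFFFFFF.......]
after truncate(b, 3) → b:[1, 5, 6], c:[0, 2, 3, 4]  free=[FFFFFFF........]
after append(b, 1) → b:[1, 5, 6, 7], c:[0, 2, 3, 4]  free=[FFFFFFFF.......]
after truncate(c, 1) → b:[1, 5, 6, 7], c:[0]  free=[FF...FFF.......]
after unlink(c) → b:[1, 5, 6, 7]  free=[.F...FFF.......]
after create(a) → a:[0], b:[1, 5, 6, 7]  free=[FF...FFF.......]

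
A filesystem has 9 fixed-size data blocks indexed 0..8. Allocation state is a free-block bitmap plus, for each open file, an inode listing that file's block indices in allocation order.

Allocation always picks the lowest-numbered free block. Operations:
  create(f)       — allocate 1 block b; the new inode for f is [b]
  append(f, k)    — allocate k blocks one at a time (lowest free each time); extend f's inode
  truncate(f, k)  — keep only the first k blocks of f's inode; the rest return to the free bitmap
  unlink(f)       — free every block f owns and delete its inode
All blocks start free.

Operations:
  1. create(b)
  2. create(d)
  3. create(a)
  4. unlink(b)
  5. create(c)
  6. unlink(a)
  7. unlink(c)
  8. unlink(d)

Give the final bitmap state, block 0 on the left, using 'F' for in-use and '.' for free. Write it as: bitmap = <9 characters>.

bitmap = .........

  1. create(b)  ⇒  F........  {b→[0]}
  2. create(d)  ⇒  FF.......  {b→[0]; d→[1]}
  3. create(a)  ⇒  FFF......  {a→[2]; b→[0]; d→[1]}
  4. unlink(b)  ⇒  .FF......  {a→[2]; d→[1]}
  5. create(c)  ⇒  FFF......  {a→[2]; c→[0]; d→[1]}
  6. unlink(a)  ⇒  FF.......  {c→[0]; d→[1]}
  7. unlink(c)  ⇒  .F.......  {d→[1]}
  8. unlink(d)  ⇒  .........  {}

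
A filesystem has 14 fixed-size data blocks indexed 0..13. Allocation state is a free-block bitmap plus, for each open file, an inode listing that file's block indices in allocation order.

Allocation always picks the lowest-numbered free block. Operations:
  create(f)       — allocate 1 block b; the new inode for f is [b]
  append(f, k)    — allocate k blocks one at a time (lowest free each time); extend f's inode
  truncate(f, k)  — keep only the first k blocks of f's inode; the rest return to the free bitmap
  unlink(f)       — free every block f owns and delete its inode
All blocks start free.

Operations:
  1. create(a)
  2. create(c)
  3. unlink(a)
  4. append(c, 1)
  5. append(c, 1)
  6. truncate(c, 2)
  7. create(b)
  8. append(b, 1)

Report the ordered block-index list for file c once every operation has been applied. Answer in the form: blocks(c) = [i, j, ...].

blocks(c) = [1, 0]

[1] create(a) — a=0 (map F.............)
[2] create(c) — a=0 c=1 (map FF............)
[3] unlink(a) — c=1 (map .F............)
[4] append(c, 1) — c=1,0 (map FF............)
[5] append(c, 1) — c=1,0,2 (map FFF...........)
[6] truncate(c, 2) — c=1,0 (map FF............)
[7] create(b) — b=2 c=1,0 (map FFF...........)
[8] append(b, 1) — b=2,3 c=1,0 (map FFFF..........)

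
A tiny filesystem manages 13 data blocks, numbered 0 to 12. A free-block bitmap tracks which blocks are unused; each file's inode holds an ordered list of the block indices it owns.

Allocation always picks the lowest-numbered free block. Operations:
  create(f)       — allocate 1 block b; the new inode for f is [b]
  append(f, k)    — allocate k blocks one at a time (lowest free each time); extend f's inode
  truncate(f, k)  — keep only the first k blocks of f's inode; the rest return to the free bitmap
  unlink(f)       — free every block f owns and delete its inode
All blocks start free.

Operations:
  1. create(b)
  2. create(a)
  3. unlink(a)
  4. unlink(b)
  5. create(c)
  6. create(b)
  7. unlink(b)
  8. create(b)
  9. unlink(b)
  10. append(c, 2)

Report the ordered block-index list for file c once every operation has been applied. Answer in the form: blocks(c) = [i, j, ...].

create(b): bitmap=F............ | b=[0]
create(a): bitmap=FF........... | a=[1] b=[0]
unlink(a): bitmap=F............ | b=[0]
unlink(b): bitmap=............. | 
create(c): bitmap=F............ | c=[0]
create(b): bitmap=FF........... | b=[1] c=[0]
unlink(b): bitmap=F............ | c=[0]
create(b): bitmap=FF........... | b=[1] c=[0]
unlink(b): bitmap=F............ | c=[0]
append(c, 2): bitmap=FFF.......... | c=[0, 1, 2]

blocks(c) = [0, 1, 2]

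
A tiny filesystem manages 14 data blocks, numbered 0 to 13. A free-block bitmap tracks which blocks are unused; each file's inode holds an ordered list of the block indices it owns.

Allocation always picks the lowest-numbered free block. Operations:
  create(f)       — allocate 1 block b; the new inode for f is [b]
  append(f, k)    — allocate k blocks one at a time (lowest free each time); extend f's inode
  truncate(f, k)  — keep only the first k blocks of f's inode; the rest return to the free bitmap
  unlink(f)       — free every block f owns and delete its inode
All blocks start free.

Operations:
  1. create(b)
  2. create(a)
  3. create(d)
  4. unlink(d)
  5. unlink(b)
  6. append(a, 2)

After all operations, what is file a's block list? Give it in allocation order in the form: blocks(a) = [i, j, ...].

blocks(a) = [1, 0, 2]

after create(b) → b:[0]  free=[F.............]
after create(a) → a:[1], b:[0]  free=[FF............]
after create(d) → a:[1], b:[0], d:[2]  free=[FFF...........]
after unlink(d) → a:[1], b:[0]  free=[FF............]
after unlink(b) → a:[1]  free=[.F............]
after append(a, 2) → a:[1, 0, 2]  free=[FFF...........]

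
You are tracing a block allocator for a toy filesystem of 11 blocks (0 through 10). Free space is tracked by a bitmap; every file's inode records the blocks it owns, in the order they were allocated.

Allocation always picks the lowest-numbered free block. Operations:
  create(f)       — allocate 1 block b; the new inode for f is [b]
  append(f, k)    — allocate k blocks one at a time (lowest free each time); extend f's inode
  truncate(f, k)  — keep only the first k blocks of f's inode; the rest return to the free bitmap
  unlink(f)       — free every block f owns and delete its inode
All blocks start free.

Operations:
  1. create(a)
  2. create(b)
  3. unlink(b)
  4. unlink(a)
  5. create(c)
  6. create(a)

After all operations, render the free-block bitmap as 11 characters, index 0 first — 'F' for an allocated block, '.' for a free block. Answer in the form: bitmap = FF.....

bitmap = FF.........

[1] create(a) — a=0 (map F..........)
[2] create(b) — a=0 b=1 (map FF.........)
[3] unlink(b) — a=0 (map F..........)
[4] unlink(a) —  (map ...........)
[5] create(c) — c=0 (map F..........)
[6] create(a) — a=1 c=0 (map FF.........)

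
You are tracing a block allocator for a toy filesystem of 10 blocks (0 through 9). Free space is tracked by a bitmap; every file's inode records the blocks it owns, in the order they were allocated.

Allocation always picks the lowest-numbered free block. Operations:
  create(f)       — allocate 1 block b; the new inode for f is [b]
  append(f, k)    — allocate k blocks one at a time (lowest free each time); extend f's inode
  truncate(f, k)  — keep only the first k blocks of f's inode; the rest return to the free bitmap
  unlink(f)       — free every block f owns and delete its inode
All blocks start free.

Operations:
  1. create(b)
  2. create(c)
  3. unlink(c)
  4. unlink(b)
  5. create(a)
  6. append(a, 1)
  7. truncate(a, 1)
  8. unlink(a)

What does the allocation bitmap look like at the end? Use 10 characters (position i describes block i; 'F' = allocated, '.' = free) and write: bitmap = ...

[1] create(b) — b=0 (map F.........)
[2] create(c) — b=0 c=1 (map FF........)
[3] unlink(c) — b=0 (map F.........)
[4] unlink(b) —  (map ..........)
[5] create(a) — a=0 (map F.........)
[6] append(a, 1) — a=0,1 (map FF........)
[7] truncate(a, 1) — a=0 (map F.........)
[8] unlink(a) —  (map ..........)

bitmap = ..........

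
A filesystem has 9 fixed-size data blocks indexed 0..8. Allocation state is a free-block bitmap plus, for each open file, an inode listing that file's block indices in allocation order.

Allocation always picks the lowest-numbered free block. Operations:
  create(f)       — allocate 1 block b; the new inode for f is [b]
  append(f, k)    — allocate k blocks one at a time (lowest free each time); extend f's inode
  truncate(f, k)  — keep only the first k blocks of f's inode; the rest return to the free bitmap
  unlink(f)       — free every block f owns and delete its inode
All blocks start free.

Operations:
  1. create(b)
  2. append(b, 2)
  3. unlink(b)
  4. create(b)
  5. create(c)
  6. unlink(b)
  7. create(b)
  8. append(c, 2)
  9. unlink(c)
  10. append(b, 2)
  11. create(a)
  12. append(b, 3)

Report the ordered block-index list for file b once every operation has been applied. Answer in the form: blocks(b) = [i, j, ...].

blocks(b) = [0, 1, 2, 4, 5, 6]

after create(b) → b:[0]  free=[F........]
after append(b, 2) → b:[0, 1, 2]  free=[FFF......]
after unlink(b) →   free=[.........]
after create(b) → b:[0]  free=[F........]
after create(c) → b:[0], c:[1]  free=[FF.......]
after unlink(b) → c:[1]  free=[.F.......]
after create(b) → b:[0], c:[1]  free=[FF.......]
after append(c, 2) → b:[0], c:[1, 2, 3]  free=[FFFF.....]
after unlink(c) → b:[0]  free=[F........]
after append(b, 2) → b:[0, 1, 2]  free=[FFF......]
after create(a) → a:[3], b:[0, 1, 2]  free=[FFFF.....]
after append(b, 3) → a:[3], b:[0, 1, 2, 4, 5, 6]  free=[FFFFFFF..]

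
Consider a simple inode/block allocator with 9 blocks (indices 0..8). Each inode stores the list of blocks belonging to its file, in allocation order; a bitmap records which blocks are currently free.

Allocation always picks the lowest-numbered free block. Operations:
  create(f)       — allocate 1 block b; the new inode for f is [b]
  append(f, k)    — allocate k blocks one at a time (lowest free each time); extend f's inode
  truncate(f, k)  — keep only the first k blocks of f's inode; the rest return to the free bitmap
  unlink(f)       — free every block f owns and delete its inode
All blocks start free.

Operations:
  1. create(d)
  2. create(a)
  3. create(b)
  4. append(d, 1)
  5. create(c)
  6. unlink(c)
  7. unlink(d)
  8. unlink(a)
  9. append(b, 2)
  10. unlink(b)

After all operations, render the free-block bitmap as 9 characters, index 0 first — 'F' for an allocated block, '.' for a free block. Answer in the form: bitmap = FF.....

bitmap = .........

[1] create(d) — d=0 (map F........)
[2] create(a) — a=1 d=0 (map FF.......)
[3] create(b) — a=1 b=2 d=0 (map FFF......)
[4] append(d, 1) — a=1 b=2 d=0,3 (map FFFF.....)
[5] create(c) — a=1 b=2 c=4 d=0,3 (map FFFFF....)
[6] unlink(c) — a=1 b=2 d=0,3 (map FFFF.....)
[7] unlink(d) — a=1 b=2 (map .FF......)
[8] unlink(a) — b=2 (map ..F......)
[9] append(b, 2) — b=2,0,1 (map FFF......)
[10] unlink(b) —  (map .........)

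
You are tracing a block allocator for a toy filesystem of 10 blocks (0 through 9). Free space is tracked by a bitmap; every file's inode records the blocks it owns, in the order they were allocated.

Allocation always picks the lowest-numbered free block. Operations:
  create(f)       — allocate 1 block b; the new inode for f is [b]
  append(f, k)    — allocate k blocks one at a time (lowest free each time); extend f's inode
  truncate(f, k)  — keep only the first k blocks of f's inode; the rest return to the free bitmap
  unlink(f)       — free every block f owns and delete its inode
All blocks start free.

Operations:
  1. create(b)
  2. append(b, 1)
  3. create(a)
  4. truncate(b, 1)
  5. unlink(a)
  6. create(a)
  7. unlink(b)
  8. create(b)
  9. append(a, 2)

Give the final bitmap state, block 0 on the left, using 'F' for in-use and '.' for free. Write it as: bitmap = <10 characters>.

bitmap = FFFF......

[1] create(b) — b=0 (map F.........)
[2] append(b, 1) — b=0,1 (map FF........)
[3] create(a) — a=2 b=0,1 (map FFF.......)
[4] truncate(b, 1) — a=2 b=0 (map F.F.......)
[5] unlink(a) — b=0 (map F.........)
[6] create(a) — a=1 b=0 (map FF........)
[7] unlink(b) — a=1 (map .F........)
[8] create(b) — a=1 b=0 (map FF........)
[9] append(a, 2) — a=1,2,3 b=0 (map FFFF......)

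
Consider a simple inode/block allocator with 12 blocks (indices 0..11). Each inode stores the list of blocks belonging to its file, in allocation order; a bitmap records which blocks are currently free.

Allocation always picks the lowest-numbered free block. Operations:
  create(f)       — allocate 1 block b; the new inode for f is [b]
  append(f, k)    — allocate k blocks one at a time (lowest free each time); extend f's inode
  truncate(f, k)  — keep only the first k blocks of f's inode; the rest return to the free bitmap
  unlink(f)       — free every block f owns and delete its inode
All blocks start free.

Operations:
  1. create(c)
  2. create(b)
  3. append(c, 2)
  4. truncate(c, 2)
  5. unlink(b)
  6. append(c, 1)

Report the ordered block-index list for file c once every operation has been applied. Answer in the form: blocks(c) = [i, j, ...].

blocks(c) = [0, 2, 1]

  1. create(c)  ⇒  F...........  {c→[0]}
  2. create(b)  ⇒  FF..........  {b→[1]; c→[0]}
  3. append(c, 2)  ⇒  FFFF........  {b→[1]; c→[0, 2, 3]}
  4. truncate(c, 2)  ⇒  FFF.........  {b→[1]; c→[0, 2]}
  5. unlink(b)  ⇒  F.F.........  {c→[0, 2]}
  6. append(c, 1)  ⇒  FFF.........  {c→[0, 2, 1]}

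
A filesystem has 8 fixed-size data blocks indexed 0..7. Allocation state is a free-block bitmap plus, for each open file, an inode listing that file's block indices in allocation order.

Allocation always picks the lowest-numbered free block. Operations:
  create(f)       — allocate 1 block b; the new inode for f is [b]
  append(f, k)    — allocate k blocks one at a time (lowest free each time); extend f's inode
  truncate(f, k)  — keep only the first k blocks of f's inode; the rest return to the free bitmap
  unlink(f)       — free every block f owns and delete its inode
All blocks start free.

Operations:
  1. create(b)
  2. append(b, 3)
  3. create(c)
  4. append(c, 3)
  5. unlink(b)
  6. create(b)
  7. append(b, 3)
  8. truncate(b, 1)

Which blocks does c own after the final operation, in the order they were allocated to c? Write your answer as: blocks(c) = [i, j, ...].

blocks(c) = [4, 5, 6, 7]

  1. create(b)  ⇒  F.......  {b→[0]}
  2. append(b, 3)  ⇒  FFFF....  {b→[0, 1, 2, 3]}
  3. create(c)  ⇒  FFFFF...  {b→[0, 1, 2, 3]; c→[4]}
  4. append(c, 3)  ⇒  FFFFFFFF  {b→[0, 1, 2, 3]; c→[4, 5, 6, 7]}
  5. unlink(b)  ⇒  ....FFFF  {c→[4, 5, 6, 7]}
  6. create(b)  ⇒  F...FFFF  {b→[0]; c→[4, 5, 6, 7]}
  7. append(b, 3)  ⇒  FFFFFFFF  {b→[0, 1, 2, 3]; c→[4, 5, 6, 7]}
  8. truncate(b, 1)  ⇒  F...FFFF  {b→[0]; c→[4, 5, 6, 7]}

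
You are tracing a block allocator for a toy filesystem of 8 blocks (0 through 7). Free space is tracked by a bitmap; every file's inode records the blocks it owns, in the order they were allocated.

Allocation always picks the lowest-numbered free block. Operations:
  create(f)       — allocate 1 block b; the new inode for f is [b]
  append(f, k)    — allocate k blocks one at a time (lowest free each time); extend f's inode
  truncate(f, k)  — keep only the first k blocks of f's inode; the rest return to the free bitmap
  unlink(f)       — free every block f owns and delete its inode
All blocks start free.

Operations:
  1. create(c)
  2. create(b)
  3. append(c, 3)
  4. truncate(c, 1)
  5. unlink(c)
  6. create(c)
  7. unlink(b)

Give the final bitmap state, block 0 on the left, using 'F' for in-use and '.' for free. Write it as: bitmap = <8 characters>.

bitmap = F.......

create(c): bitmap=F....... | c=[0]
create(b): bitmap=FF...... | b=[1] c=[0]
append(c, 3): bitmap=FFFFF... | b=[1] c=[0, 2, 3, 4]
truncate(c, 1): bitmap=FF...... | b=[1] c=[0]
unlink(c): bitmap=.F...... | b=[1]
create(c): bitmap=FF...... | b=[1] c=[0]
unlink(b): bitmap=F....... | c=[0]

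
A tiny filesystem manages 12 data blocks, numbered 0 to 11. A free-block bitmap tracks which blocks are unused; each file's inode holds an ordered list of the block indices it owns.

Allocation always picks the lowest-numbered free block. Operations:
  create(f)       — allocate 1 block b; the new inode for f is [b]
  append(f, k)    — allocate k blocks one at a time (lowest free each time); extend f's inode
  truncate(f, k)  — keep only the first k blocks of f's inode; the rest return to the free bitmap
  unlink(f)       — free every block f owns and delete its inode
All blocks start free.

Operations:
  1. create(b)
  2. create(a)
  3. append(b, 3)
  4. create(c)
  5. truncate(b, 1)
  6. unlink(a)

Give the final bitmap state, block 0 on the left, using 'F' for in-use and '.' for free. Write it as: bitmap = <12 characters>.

bitmap = F....F......

create(b): bitmap=F........... | b=[0]
create(a): bitmap=FF.......... | a=[1] b=[0]
append(b, 3): bitmap=FFFFF....... | a=[1] b=[0, 2, 3, 4]
create(c): bitmap=FFFFFF...... | a=[1] b=[0, 2, 3, 4] c=[5]
truncate(b, 1): bitmap=FF...F...... | a=[1] b=[0] c=[5]
unlink(a): bitmap=F....F...... | b=[0] c=[5]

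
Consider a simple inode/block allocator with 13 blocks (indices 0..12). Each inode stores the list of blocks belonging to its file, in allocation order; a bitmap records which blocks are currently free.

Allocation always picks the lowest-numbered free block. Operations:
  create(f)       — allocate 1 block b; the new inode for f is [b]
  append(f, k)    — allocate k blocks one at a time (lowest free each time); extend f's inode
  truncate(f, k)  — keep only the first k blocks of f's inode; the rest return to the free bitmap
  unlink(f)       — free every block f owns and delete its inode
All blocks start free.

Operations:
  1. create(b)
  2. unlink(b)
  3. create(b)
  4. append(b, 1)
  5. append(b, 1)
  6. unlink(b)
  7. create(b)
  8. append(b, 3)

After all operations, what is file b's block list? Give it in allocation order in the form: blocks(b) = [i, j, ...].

blocks(b) = [0, 1, 2, 3]

  1. create(b)  ⇒  F............  {b→[0]}
  2. unlink(b)  ⇒  .............  {}
  3. create(b)  ⇒  F............  {b→[0]}
  4. append(b, 1)  ⇒  FF...........  {b→[0, 1]}
  5. append(b, 1)  ⇒  FFF..........  {b→[0, 1, 2]}
  6. unlink(b)  ⇒  .............  {}
  7. create(b)  ⇒  F............  {b→[0]}
  8. append(b, 3)  ⇒  FFFF.........  {b→[0, 1, 2, 3]}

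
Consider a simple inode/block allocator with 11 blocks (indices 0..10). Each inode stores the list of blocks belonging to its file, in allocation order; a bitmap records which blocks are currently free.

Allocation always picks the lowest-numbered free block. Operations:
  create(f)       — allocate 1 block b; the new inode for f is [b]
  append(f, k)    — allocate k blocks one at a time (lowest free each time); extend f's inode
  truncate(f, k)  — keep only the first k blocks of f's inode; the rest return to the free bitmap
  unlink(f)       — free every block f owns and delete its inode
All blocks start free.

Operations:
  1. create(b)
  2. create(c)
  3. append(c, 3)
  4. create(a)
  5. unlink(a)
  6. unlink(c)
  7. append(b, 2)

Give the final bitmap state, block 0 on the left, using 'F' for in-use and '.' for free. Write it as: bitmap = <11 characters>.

  1. create(b)  ⇒  F..........  {b→[0]}
  2. create(c)  ⇒  FF.........  {b→[0]; c→[1]}
  3. append(c, 3)  ⇒  FFFFF......  {b→[0]; c→[1, 2, 3, 4]}
  4. create(a)  ⇒  FFFFFF.....  {a→[5]; b→[0]; c→[1, 2, 3, 4]}
  5. unlink(a)  ⇒  FFFFF......  {b→[0]; c→[1, 2, 3, 4]}
  6. unlink(c)  ⇒  F..........  {b→[0]}
  7. append(b, 2)  ⇒  FFF........  {b→[0, 1, 2]}

bitmap = FFF........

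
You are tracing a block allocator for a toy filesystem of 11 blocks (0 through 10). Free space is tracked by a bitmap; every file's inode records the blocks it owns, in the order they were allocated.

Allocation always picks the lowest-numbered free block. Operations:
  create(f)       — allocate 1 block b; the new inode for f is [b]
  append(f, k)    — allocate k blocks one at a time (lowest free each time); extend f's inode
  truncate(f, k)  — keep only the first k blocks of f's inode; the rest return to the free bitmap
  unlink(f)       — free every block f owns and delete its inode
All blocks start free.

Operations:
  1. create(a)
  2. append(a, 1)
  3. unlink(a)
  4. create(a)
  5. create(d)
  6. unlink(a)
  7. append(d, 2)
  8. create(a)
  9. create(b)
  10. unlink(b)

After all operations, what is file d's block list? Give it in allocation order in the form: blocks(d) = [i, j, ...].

create(a): bitmap=F.......... | a=[0]
append(a, 1): bitmap=FF......... | a=[0, 1]
unlink(a): bitmap=........... | 
create(a): bitmap=F.......... | a=[0]
create(d): bitmap=FF......... | a=[0] d=[1]
unlink(a): bitmap=.F......... | d=[1]
append(d, 2): bitmap=FFF........ | d=[1, 0, 2]
create(a): bitmap=FFFF....... | a=[3] d=[1, 0, 2]
create(b): bitmap=FFFFF...... | a=[3] b=[4] d=[1, 0, 2]
unlink(b): bitmap=FFFF....... | a=[3] d=[1, 0, 2]

blocks(d) = [1, 0, 2]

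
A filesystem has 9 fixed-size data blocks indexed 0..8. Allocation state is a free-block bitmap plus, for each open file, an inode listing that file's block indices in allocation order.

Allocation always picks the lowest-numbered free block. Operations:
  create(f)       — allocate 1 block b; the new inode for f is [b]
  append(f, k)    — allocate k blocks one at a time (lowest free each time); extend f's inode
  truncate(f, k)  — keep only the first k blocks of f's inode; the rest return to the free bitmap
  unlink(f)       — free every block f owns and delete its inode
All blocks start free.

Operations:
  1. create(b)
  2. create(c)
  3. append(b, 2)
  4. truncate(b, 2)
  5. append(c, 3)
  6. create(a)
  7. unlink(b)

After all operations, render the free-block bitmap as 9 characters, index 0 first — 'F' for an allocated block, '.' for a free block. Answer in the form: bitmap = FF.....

create(b): bitmap=F........ | b=[0]
create(c): bitmap=FF....... | b=[0] c=[1]
append(b, 2): bitmap=FFFF..... | b=[0, 2, 3] c=[1]
truncate(b, 2): bitmap=FFF...... | b=[0, 2] c=[1]
append(c, 3): bitmap=FFFFFF... | b=[0, 2] c=[1, 3, 4, 5]
create(a): bitmap=FFFFFFF.. | a=[6] b=[0, 2] c=[1, 3, 4, 5]
unlink(b): bitmap=.F.FFFF.. | a=[6] c=[1, 3, 4, 5]

bitmap = .F.FFFF..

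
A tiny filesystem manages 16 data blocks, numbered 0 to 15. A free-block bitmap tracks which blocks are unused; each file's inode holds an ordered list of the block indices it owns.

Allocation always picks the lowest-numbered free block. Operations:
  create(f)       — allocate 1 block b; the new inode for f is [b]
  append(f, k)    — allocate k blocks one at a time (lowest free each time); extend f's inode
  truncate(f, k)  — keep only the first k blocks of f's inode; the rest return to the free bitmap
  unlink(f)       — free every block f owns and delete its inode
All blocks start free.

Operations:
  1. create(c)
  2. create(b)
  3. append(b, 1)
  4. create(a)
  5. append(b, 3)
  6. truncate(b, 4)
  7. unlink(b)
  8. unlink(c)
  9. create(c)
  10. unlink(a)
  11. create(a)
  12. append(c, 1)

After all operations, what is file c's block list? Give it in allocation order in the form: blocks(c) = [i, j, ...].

blocks(c) = [0, 2]

after create(c) → c:[0]  free=[F...............]
after create(b) → b:[1], c:[0]  free=[FF..............]
after append(b, 1) → b:[1, 2], c:[0]  free=[FFF.............]
after create(a) → a:[3], b:[1, 2], c:[0]  free=[FFFF............]
after append(b, 3) → a:[3], b:[1, 2, 4, 5, 6], c:[0]  free=[FFFFFFF.........]
after truncate(b, 4) → a:[3], b:[1, 2, 4, 5], c:[0]  free=[FFFFFF..........]
after unlink(b) → a:[3], c:[0]  free=[F..F............]
after unlink(c) → a:[3]  free=[...F............]
after create(c) → a:[3], c:[0]  free=[F..F............]
after unlink(a) → c:[0]  free=[F...............]
after create(a) → a:[1], c:[0]  free=[FF..............]
after append(c, 1) → a:[1], c:[0, 2]  free=[FFF.............]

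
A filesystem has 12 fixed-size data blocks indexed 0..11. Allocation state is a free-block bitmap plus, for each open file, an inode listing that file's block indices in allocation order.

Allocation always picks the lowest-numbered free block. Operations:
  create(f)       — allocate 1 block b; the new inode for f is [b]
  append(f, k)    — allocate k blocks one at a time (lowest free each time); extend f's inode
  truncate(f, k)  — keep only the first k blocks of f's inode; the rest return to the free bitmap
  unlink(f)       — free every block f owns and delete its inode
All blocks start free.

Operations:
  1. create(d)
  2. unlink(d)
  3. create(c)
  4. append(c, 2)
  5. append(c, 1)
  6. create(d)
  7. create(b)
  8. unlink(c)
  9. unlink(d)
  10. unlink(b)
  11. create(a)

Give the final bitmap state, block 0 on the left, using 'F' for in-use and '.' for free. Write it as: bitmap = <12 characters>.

create(d): bitmap=F........... | d=[0]
unlink(d): bitmap=............ | 
create(c): bitmap=F........... | c=[0]
append(c, 2): bitmap=FFF......... | c=[0, 1, 2]
append(c, 1): bitmap=FFFF........ | c=[0, 1, 2, 3]
create(d): bitmap=FFFFF....... | c=[0, 1, 2, 3] d=[4]
create(b): bitmap=FFFFFF...... | b=[5] c=[0, 1, 2, 3] d=[4]
unlink(c): bitmap=....FF...... | b=[5] d=[4]
unlink(d): bitmap=.....F...... | b=[5]
unlink(b): bitmap=............ | 
create(a): bitmap=F........... | a=[0]

bitmap = F...........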